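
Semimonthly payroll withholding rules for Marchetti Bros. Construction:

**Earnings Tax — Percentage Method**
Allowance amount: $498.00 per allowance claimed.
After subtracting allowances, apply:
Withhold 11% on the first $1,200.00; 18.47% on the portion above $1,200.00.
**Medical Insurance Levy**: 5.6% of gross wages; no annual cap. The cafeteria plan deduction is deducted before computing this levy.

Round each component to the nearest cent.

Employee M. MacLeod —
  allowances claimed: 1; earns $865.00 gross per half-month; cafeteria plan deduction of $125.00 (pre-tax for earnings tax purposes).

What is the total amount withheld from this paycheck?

Earnings Tax: taxable = $865.00 − $125.00 − 1×$498.00 = $242.00
  11% × $242.00 = $26.62
Medical Insurance Levy: 5.6% × $740.00 = $41.44
Total: $26.62 + $41.44 = $68.06

$68.06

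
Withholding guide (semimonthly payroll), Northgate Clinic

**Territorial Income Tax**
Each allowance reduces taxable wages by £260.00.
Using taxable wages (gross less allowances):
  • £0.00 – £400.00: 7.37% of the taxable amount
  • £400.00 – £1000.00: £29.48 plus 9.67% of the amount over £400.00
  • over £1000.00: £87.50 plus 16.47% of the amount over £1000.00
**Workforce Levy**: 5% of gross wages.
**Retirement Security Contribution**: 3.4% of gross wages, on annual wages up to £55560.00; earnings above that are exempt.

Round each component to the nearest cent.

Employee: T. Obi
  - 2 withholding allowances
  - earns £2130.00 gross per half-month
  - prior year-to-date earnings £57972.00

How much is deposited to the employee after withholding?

Territorial Income Tax: taxable = £2130.00 − 2×£260.00 = £1610.00
  £87.50 + 16.47% × (£1610.00 − £1000.00) = £87.50 + 16.47% × £610.00 = £187.97
Workforce Levy: 5% × £2130.00 = £106.50
Retirement Security Contribution: YTD £57972.00 ≥ cap £55560.00 → £0.00
Total withheld: £187.97 + £106.50 + £0.00 = £294.47
Net pay: £2130.00 − £294.47 = £1835.53

£1835.53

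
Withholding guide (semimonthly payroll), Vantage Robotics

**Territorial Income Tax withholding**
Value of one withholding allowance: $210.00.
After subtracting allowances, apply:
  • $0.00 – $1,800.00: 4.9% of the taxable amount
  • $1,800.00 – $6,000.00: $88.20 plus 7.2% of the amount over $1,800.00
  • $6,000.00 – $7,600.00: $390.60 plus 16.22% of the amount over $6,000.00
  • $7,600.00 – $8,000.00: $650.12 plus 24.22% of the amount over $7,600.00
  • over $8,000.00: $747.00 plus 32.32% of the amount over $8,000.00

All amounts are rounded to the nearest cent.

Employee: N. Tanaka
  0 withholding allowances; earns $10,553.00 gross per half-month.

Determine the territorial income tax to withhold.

$1,572.13

Territorial Income Tax: taxable = $10,553.00
  $747.00 + 32.32% × ($10,553.00 − $8,000.00) = $747.00 + 32.32% × $2,553.00 = $1,572.13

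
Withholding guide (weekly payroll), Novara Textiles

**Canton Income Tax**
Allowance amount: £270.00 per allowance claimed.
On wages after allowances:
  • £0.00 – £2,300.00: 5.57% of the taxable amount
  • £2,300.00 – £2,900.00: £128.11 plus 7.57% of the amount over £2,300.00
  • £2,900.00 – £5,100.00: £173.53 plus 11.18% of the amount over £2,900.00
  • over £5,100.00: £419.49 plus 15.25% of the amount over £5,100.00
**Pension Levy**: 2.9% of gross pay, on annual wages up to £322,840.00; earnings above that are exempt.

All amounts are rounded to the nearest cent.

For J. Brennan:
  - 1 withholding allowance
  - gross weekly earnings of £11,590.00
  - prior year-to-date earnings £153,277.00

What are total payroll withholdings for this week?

Canton Income Tax: taxable = £11,590.00 − 1×£270.00 = £11,320.00
  £419.49 + 15.25% × (£11,320.00 − £5,100.00) = £419.49 + 15.25% × £6,220.00 = £1,368.04
Pension Levy: 2.9% × £11,590.00 = £336.11
Total: £1,368.04 + £336.11 = £1,704.15

£1,704.15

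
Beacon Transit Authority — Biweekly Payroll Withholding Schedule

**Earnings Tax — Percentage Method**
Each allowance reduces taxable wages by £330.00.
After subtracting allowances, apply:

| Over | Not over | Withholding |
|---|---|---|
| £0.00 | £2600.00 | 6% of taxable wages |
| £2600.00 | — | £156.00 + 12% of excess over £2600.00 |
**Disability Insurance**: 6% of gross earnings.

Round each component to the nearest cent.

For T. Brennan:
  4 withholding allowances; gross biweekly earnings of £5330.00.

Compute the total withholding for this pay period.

Earnings Tax: taxable = £5330.00 − 4×£330.00 = £4010.00
  £156.00 + 12% × (£4010.00 − £2600.00) = £156.00 + 12% × £1410.00 = £325.20
Disability Insurance: 6% × £5330.00 = £319.80
Total: £325.20 + £319.80 = £645.00

£645.00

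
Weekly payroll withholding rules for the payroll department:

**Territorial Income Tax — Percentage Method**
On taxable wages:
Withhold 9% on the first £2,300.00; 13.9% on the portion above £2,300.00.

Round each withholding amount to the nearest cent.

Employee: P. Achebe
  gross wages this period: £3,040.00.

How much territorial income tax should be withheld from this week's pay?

Territorial Income Tax: taxable = £3,040.00
  £207.00 + 13.9% × (£3,040.00 − £2,300.00) = £207.00 + 13.9% × £740.00 = £309.86

£309.86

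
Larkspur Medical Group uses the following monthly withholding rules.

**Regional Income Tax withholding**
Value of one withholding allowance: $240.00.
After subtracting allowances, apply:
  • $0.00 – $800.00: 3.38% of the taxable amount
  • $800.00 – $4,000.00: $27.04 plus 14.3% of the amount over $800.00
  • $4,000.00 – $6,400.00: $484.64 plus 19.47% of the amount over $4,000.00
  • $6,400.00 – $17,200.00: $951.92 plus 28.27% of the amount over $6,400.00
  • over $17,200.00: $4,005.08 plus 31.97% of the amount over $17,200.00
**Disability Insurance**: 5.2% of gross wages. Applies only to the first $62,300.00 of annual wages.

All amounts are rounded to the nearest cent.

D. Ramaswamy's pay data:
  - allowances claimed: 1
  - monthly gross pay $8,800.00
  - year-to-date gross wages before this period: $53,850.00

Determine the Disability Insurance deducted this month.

$439.40

Disability Insurance: cap $62,300.00 − YTD $53,850.00 = $8,450.00 subject; 5.2% × $8,450.00 = $439.40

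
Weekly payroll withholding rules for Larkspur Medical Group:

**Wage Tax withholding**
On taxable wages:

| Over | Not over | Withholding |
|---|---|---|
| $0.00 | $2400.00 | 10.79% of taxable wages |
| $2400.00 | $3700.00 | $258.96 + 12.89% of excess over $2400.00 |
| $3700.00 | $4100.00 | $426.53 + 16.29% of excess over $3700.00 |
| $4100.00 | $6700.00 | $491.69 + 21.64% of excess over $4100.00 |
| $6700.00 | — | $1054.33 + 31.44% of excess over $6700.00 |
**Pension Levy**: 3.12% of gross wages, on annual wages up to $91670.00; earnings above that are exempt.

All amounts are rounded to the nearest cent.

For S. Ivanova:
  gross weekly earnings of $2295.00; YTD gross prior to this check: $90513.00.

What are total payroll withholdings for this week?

Wage Tax: taxable = $2295.00
  10.79% × $2295.00 = $247.63
Pension Levy: cap $91670.00 − YTD $90513.00 = $1157.00 subject; 3.12% × $1157.00 = $36.10
Total: $247.63 + $36.10 = $283.73

$283.73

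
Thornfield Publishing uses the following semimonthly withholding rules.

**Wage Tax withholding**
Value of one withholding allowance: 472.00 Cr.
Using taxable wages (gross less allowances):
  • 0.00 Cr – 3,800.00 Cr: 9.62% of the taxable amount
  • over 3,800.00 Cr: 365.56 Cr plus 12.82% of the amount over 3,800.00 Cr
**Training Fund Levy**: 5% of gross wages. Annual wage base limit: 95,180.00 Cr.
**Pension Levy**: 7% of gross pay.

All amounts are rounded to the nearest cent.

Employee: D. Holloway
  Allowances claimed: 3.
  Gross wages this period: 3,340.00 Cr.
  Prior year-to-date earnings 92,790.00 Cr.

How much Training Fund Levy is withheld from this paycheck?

Training Fund Levy: cap 95,180.00 Cr − YTD 92,790.00 Cr = 2,390.00 Cr subject; 5% × 2,390.00 Cr = 119.50 Cr

119.50 Cr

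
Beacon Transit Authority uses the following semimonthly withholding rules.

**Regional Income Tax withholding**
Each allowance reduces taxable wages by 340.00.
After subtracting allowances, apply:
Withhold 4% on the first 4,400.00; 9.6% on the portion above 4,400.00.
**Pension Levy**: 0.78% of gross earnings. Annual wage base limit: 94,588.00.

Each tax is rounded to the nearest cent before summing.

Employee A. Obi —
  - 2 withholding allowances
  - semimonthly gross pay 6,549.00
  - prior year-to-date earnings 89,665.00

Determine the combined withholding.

355.42

Regional Income Tax: taxable = 6,549.00 − 2×340.00 = 5,869.00
  176.00 + 9.6% × (5,869.00 − 4,400.00) = 176.00 + 9.6% × 1,469.00 = 317.02
Pension Levy: cap 94,588.00 − YTD 89,665.00 = 4,923.00 subject; 0.78% × 4,923.00 = 38.40
Total: 317.02 + 38.40 = 355.42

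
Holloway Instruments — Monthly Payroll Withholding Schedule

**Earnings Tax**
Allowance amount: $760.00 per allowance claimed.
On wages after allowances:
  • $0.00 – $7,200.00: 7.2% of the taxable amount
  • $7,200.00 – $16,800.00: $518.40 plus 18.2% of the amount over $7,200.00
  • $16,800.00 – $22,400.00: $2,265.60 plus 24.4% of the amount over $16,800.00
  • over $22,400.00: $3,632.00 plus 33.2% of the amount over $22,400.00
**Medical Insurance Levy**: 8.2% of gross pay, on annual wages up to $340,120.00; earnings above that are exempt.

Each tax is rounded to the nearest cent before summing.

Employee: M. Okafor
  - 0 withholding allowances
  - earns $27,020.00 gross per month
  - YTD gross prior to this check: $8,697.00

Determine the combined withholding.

$7,381.48

Earnings Tax: taxable = $27,020.00
  $3,632.00 + 33.2% × ($27,020.00 − $22,400.00) = $3,632.00 + 33.2% × $4,620.00 = $5,165.84
Medical Insurance Levy: 8.2% × $27,020.00 = $2,215.64
Total: $5,165.84 + $2,215.64 = $7,381.48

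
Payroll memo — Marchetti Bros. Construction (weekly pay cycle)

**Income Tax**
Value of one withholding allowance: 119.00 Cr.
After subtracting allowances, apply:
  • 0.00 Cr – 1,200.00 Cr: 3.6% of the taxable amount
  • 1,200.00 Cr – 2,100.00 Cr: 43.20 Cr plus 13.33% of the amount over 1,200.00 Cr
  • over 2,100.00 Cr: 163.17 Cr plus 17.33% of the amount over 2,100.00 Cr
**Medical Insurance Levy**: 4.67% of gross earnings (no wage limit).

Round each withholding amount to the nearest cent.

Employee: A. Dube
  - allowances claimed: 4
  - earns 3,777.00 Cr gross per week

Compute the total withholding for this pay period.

Income Tax: taxable = 3,777.00 Cr − 4×119.00 Cr = 3,301.00 Cr
  163.17 Cr + 17.33% × (3,301.00 Cr − 2,100.00 Cr) = 163.17 Cr + 17.33% × 1,201.00 Cr = 371.30 Cr
Medical Insurance Levy: 4.67% × 3,777.00 Cr = 176.39 Cr
Total: 371.30 Cr + 176.39 Cr = 547.69 Cr

547.69 Cr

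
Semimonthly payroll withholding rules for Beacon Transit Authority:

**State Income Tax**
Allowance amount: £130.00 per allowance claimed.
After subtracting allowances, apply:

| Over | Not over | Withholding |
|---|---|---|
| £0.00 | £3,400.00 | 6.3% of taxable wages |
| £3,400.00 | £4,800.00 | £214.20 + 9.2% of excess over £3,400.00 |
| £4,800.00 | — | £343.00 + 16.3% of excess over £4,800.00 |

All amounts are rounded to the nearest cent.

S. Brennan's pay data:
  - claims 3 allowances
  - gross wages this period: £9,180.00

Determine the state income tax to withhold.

State Income Tax: taxable = £9,180.00 − 3×£130.00 = £8,790.00
  £343.00 + 16.3% × (£8,790.00 − £4,800.00) = £343.00 + 16.3% × £3,990.00 = £993.37

£993.37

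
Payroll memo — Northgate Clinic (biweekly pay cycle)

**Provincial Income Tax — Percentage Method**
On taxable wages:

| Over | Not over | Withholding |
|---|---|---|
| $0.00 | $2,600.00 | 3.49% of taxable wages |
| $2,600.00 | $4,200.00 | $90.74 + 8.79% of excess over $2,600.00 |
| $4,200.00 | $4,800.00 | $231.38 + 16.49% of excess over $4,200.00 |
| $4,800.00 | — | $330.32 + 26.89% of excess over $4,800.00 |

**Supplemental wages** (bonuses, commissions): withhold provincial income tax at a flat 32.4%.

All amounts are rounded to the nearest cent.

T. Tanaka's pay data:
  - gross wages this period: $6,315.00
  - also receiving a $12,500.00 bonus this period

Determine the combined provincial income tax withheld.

Provincial Income Tax: taxable = $6,315.00
  $330.32 + 26.89% × ($6,315.00 − $4,800.00) = $330.32 + 26.89% × $1,515.00 = $737.70
Supplemental (32.4% flat on bonus): 32.4% × $12,500.00 = $4,050.00
Total provincial income tax: $737.70 + $4,050.00 = $4,787.70

$4,787.70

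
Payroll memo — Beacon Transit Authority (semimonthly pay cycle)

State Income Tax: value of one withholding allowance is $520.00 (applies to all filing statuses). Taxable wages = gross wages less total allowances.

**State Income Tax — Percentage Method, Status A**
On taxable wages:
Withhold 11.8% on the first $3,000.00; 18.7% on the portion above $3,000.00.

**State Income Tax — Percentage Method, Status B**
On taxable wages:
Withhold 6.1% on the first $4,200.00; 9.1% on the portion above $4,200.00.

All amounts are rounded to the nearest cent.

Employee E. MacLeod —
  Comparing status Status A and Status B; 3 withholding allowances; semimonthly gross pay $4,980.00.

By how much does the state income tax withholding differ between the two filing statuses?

$223.92

State Income Tax (Status A): taxable = $4,980.00 − 3×$520.00 = $3,420.00
  $354.00 + 18.7% × ($3,420.00 − $3,000.00) = $354.00 + 18.7% × $420.00 = $432.54
State Income Tax (Status B): taxable = $4,980.00 − 3×$520.00 = $3,420.00
  6.1% × $3,420.00 = $208.62
Difference: |$432.54 − $208.62| = $223.92 (higher under Status A)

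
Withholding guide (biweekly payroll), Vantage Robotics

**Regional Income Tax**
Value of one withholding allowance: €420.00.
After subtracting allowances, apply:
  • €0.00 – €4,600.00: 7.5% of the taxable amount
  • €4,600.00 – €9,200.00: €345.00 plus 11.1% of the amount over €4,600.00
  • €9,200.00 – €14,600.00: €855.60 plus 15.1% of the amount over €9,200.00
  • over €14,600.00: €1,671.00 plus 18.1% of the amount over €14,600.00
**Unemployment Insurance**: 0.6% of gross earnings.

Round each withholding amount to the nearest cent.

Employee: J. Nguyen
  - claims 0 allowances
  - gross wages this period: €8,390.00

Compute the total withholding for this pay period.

€816.03

Regional Income Tax: taxable = €8,390.00
  €345.00 + 11.1% × (€8,390.00 − €4,600.00) = €345.00 + 11.1% × €3,790.00 = €765.69
Unemployment Insurance: 0.6% × €8,390.00 = €50.34
Total: €765.69 + €50.34 = €816.03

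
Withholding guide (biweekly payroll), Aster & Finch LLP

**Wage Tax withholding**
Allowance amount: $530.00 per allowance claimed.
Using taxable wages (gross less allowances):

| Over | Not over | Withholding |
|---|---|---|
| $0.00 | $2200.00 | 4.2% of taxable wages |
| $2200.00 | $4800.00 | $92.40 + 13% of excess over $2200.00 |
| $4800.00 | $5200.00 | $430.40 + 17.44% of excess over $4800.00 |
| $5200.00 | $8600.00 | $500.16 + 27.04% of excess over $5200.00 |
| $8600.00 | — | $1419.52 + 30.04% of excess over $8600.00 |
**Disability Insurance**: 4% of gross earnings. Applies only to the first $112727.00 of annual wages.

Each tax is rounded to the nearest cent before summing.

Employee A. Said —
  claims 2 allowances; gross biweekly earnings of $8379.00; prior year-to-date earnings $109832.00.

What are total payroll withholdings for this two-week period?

Wage Tax: taxable = $8379.00 − 2×$530.00 = $7319.00
  $500.16 + 27.04% × ($7319.00 − $5200.00) = $500.16 + 27.04% × $2119.00 = $1073.14
Disability Insurance: cap $112727.00 − YTD $109832.00 = $2895.00 subject; 4% × $2895.00 = $115.80
Total: $1073.14 + $115.80 = $1188.94

$1188.94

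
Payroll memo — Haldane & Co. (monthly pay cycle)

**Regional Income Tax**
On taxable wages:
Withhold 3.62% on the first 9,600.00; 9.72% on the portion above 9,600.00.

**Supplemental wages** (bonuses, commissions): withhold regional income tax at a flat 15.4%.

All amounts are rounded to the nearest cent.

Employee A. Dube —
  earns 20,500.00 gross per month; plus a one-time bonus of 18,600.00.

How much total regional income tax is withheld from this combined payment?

4,271.40

Regional Income Tax: taxable = 20,500.00
  347.52 + 9.72% × (20,500.00 − 9,600.00) = 347.52 + 9.72% × 10,900.00 = 1,407.00
Supplemental (15.4% flat on bonus): 15.4% × 18,600.00 = 2,864.40
Total regional income tax: 1,407.00 + 2,864.40 = 4,271.40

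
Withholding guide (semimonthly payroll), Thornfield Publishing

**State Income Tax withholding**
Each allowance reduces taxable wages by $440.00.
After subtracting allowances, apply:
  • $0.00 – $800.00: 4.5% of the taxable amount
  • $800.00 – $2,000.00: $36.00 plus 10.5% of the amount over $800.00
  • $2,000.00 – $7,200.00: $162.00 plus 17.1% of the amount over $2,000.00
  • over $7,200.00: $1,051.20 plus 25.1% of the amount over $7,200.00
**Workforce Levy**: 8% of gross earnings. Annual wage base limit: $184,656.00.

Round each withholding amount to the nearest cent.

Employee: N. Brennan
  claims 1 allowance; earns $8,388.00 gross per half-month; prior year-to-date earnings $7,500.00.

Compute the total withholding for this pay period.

$1,909.99

State Income Tax: taxable = $8,388.00 − 1×$440.00 = $7,948.00
  $1,051.20 + 25.1% × ($7,948.00 − $7,200.00) = $1,051.20 + 25.1% × $748.00 = $1,238.95
Workforce Levy: 8% × $8,388.00 = $671.04
Total: $1,238.95 + $671.04 = $1,909.99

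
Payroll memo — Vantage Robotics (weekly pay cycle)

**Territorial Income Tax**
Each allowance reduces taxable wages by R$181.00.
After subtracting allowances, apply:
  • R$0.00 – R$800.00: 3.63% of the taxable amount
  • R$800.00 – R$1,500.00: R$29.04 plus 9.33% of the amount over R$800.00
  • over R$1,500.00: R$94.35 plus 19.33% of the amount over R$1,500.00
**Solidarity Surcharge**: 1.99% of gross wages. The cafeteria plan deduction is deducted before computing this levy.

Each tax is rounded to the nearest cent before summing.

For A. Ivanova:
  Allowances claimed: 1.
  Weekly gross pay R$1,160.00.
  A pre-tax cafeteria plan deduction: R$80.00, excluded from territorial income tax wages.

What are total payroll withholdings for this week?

R$59.77

Territorial Income Tax: taxable = R$1,160.00 − R$80.00 − 1×R$181.00 = R$899.00
  R$29.04 + 9.33% × (R$899.00 − R$800.00) = R$29.04 + 9.33% × R$99.00 = R$38.28
Solidarity Surcharge: 1.99% × R$1,080.00 = R$21.49
Total: R$38.28 + R$21.49 = R$59.77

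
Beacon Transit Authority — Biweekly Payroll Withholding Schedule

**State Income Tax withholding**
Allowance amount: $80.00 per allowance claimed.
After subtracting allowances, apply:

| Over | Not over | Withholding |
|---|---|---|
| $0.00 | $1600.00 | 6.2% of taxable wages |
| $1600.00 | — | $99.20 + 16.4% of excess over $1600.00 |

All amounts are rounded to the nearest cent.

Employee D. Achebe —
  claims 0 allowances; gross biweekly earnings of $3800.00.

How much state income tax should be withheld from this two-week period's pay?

State Income Tax: taxable = $3800.00
  $99.20 + 16.4% × ($3800.00 − $1600.00) = $99.20 + 16.4% × $2200.00 = $460.00

$460.00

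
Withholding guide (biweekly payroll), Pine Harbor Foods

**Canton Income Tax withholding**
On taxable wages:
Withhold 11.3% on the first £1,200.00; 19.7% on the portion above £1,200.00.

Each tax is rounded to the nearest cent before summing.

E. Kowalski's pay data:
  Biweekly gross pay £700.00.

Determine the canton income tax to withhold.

£79.10

Canton Income Tax: taxable = £700.00
  11.3% × £700.00 = £79.10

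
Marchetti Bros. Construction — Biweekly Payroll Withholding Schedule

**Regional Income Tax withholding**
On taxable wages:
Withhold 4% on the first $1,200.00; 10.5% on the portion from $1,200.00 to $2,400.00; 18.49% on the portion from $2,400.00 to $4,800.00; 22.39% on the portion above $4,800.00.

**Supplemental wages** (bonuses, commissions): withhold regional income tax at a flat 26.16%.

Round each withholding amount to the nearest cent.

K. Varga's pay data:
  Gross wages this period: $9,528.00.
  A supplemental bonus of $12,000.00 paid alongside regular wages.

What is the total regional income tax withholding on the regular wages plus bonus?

$4,815.56

Regional Income Tax: taxable = $9,528.00
  $617.76 + 22.39% × ($9,528.00 − $4,800.00) = $617.76 + 22.39% × $4,728.00 = $1,676.36
Supplemental (26.16% flat on bonus): 26.16% × $12,000.00 = $3,139.20
Total regional income tax: $1,676.36 + $3,139.20 = $4,815.56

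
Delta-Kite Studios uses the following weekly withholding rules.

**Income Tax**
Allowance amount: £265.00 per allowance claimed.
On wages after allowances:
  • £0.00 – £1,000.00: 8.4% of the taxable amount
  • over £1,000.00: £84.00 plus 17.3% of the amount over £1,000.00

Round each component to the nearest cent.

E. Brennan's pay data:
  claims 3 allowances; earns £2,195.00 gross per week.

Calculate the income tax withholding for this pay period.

£153.20

Income Tax: taxable = £2,195.00 − 3×£265.00 = £1,400.00
  £84.00 + 17.3% × (£1,400.00 − £1,000.00) = £84.00 + 17.3% × £400.00 = £153.20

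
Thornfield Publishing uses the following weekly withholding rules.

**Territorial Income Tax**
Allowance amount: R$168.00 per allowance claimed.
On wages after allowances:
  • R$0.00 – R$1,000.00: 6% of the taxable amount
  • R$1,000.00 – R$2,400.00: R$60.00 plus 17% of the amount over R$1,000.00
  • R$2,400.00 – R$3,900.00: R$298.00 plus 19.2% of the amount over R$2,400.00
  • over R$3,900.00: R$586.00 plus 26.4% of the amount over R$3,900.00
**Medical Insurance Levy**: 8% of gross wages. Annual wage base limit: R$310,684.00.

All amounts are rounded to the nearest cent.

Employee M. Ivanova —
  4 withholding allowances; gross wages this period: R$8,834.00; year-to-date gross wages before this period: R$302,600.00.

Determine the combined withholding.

R$2,357.89

Territorial Income Tax: taxable = R$8,834.00 − 4×R$168.00 = R$8,162.00
  R$586.00 + 26.4% × (R$8,162.00 − R$3,900.00) = R$586.00 + 26.4% × R$4,262.00 = R$1,711.17
Medical Insurance Levy: cap R$310,684.00 − YTD R$302,600.00 = R$8,084.00 subject; 8% × R$8,084.00 = R$646.72
Total: R$1,711.17 + R$646.72 = R$2,357.89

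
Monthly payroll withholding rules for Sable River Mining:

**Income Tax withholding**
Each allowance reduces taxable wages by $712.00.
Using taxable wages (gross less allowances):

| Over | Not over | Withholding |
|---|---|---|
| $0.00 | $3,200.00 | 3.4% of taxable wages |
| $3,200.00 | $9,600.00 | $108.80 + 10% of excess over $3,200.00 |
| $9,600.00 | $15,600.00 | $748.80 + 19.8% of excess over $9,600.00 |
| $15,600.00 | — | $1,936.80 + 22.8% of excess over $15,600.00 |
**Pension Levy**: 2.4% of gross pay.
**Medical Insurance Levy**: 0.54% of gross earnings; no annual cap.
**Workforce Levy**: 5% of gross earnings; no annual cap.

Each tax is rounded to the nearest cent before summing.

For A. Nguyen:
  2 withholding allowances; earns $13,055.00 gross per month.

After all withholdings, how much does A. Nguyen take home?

Income Tax: taxable = $13,055.00 − 2×$712.00 = $11,631.00
  $748.80 + 19.8% × ($11,631.00 − $9,600.00) = $748.80 + 19.8% × $2,031.00 = $1,150.94
Pension Levy: 2.4% × $13,055.00 = $313.32
Medical Insurance Levy: 0.54% × $13,055.00 = $70.50
Workforce Levy: 5% × $13,055.00 = $652.75
Total withheld: $1,150.94 + $313.32 + $70.50 + $652.75 = $2,187.51
Net pay: $13,055.00 − $2,187.51 = $10,867.49

$10,867.49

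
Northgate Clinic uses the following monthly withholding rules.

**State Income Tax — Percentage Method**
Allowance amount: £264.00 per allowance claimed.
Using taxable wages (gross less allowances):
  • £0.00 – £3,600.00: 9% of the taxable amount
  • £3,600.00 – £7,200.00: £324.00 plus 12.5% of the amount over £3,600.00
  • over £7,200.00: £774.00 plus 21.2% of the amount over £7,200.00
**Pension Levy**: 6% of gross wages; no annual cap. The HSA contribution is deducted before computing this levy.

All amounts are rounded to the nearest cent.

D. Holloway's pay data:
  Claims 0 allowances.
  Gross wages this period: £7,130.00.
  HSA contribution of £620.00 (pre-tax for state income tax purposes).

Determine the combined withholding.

State Income Tax: taxable = £7,130.00 − £620.00 = £6,510.00
  £324.00 + 12.5% × (£6,510.00 − £3,600.00) = £324.00 + 12.5% × £2,910.00 = £687.75
Pension Levy: 6% × £6,510.00 = £390.60
Total: £687.75 + £390.60 = £1,078.35

£1,078.35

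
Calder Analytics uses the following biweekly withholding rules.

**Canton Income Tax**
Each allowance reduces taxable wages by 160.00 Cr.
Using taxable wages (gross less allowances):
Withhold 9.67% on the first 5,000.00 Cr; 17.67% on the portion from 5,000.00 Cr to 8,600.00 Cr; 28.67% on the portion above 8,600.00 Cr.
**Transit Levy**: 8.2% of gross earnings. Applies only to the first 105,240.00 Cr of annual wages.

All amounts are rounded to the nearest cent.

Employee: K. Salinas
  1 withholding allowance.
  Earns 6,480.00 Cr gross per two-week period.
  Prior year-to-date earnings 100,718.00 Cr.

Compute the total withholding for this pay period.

Canton Income Tax: taxable = 6,480.00 Cr − 1×160.00 Cr = 6,320.00 Cr
  483.50 Cr + 17.67% × (6,320.00 Cr − 5,000.00 Cr) = 483.50 Cr + 17.67% × 1,320.00 Cr = 716.74 Cr
Transit Levy: cap 105,240.00 Cr − YTD 100,718.00 Cr = 4,522.00 Cr subject; 8.2% × 4,522.00 Cr = 370.80 Cr
Total: 716.74 Cr + 370.80 Cr = 1,087.54 Cr

1,087.54 Cr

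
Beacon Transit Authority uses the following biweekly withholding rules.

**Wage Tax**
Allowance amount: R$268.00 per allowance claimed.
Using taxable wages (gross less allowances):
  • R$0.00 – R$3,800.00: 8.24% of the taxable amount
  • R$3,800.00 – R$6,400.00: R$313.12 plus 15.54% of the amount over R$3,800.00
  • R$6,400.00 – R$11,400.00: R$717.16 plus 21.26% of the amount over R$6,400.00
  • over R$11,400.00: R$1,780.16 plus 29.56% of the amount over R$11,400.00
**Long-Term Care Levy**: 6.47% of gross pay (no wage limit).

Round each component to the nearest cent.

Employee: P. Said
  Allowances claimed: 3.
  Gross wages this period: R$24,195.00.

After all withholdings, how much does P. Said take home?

R$17,304.88

Wage Tax: taxable = R$24,195.00 − 3×R$268.00 = R$23,391.00
  R$1,780.16 + 29.56% × (R$23,391.00 − R$11,400.00) = R$1,780.16 + 29.56% × R$11,991.00 = R$5,324.70
Long-Term Care Levy: 6.47% × R$24,195.00 = R$1,565.42
Total withheld: R$5,324.70 + R$1,565.42 = R$6,890.12
Net pay: R$24,195.00 − R$6,890.12 = R$17,304.88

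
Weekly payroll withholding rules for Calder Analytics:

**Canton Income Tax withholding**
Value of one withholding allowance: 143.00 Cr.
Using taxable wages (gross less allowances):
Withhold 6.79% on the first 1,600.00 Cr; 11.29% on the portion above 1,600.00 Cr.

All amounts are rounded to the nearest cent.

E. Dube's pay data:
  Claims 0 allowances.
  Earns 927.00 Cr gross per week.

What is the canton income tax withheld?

62.94 Cr

Canton Income Tax: taxable = 927.00 Cr
  6.79% × 927.00 Cr = 62.94 Cr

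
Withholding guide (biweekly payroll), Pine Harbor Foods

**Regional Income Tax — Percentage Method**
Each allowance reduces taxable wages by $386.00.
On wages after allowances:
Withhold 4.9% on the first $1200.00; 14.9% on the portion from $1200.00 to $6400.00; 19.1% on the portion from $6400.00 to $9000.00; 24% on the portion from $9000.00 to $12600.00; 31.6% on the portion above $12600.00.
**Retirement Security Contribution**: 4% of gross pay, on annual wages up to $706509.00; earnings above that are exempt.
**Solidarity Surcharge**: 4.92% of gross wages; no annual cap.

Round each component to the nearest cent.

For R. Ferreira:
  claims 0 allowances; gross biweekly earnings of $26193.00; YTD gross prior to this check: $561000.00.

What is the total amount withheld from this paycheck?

Regional Income Tax: taxable = $26193.00
  $2194.20 + 31.6% × ($26193.00 − $12600.00) = $2194.20 + 31.6% × $13593.00 = $6489.59
Retirement Security Contribution: 4% × $26193.00 = $1047.72
Solidarity Surcharge: 4.92% × $26193.00 = $1288.70
Total: $6489.59 + $1047.72 + $1288.70 = $8826.01

$8826.01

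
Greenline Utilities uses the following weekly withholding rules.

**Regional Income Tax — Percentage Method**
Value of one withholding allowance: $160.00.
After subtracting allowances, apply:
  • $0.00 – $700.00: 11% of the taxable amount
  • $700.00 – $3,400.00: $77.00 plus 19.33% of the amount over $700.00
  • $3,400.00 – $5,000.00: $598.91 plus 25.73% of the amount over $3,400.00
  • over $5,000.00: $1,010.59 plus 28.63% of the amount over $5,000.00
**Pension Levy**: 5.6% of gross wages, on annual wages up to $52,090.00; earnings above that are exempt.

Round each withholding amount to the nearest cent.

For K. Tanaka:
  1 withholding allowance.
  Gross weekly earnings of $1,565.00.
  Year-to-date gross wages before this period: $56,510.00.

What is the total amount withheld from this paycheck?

$213.28

Regional Income Tax: taxable = $1,565.00 − 1×$160.00 = $1,405.00
  $77.00 + 19.33% × ($1,405.00 − $700.00) = $77.00 + 19.33% × $705.00 = $213.28
Pension Levy: YTD $56,510.00 ≥ cap $52,090.00 → $0.00
Total: $213.28 + $0.00 = $213.28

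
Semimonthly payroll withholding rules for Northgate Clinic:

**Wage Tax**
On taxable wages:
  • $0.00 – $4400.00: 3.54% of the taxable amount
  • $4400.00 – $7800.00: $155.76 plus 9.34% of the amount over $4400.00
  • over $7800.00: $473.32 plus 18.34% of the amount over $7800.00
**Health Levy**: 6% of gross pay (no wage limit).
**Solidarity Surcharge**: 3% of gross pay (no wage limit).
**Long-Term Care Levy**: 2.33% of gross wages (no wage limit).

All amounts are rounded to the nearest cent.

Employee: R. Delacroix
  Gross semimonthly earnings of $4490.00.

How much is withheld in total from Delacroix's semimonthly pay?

$672.89

Wage Tax: taxable = $4490.00
  $155.76 + 9.34% × ($4490.00 − $4400.00) = $155.76 + 9.34% × $90.00 = $164.17
Health Levy: 6% × $4490.00 = $269.40
Solidarity Surcharge: 3% × $4490.00 = $134.70
Long-Term Care Levy: 2.33% × $4490.00 = $104.62
Total: $164.17 + $269.40 + $134.70 + $104.62 = $672.89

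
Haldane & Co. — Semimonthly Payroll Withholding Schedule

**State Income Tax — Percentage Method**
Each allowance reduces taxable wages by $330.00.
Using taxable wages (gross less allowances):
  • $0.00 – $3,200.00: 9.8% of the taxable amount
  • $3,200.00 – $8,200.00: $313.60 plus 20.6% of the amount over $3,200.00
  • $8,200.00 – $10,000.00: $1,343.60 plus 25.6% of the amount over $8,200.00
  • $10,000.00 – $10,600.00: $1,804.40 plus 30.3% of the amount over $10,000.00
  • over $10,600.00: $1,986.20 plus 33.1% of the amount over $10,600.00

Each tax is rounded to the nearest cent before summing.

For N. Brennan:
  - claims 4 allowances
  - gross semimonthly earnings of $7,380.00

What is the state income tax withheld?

State Income Tax: taxable = $7,380.00 − 4×$330.00 = $6,060.00
  $313.60 + 20.6% × ($6,060.00 − $3,200.00) = $313.60 + 20.6% × $2,860.00 = $902.76

$902.76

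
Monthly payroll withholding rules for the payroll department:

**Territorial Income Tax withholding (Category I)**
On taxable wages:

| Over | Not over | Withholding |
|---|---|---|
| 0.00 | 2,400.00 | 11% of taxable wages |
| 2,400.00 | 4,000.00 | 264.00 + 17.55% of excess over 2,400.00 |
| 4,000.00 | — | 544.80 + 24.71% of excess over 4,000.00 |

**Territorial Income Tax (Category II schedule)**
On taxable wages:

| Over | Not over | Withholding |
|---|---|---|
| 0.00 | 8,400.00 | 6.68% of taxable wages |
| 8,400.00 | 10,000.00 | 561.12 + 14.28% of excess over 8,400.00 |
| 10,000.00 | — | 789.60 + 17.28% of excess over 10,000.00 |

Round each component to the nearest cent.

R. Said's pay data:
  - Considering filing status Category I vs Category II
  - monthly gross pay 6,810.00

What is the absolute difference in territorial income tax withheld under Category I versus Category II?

Territorial Income Tax (Category I): taxable = 6,810.00
  544.80 + 24.71% × (6,810.00 − 4,000.00) = 544.80 + 24.71% × 2,810.00 = 1,239.15
Territorial Income Tax (Category II): taxable = 6,810.00
  6.68% × 6,810.00 = 454.91
Difference: |1,239.15 − 454.91| = 784.24 (higher under Category I)

784.24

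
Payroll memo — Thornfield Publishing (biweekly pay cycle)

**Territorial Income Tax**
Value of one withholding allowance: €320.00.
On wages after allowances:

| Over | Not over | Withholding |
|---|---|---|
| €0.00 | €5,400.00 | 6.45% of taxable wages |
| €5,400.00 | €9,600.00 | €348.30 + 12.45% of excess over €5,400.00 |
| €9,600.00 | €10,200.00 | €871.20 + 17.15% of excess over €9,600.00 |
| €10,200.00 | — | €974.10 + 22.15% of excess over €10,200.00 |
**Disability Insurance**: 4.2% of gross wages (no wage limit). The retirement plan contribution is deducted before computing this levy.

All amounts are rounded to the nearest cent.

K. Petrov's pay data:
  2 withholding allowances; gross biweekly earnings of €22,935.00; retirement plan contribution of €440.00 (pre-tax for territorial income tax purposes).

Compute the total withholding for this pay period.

Territorial Income Tax: taxable = €22,935.00 − €440.00 − 2×€320.00 = €21,855.00
  €974.10 + 22.15% × (€21,855.00 − €10,200.00) = €974.10 + 22.15% × €11,655.00 = €3,555.68
Disability Insurance: 4.2% × €22,495.00 = €944.79
Total: €3,555.68 + €944.79 = €4,500.47

€4,500.47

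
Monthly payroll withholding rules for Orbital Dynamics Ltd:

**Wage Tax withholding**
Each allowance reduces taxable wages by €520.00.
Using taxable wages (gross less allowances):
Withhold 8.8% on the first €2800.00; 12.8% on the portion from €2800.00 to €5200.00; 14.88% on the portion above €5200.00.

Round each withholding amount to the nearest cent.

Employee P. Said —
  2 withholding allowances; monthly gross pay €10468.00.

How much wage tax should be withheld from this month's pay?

€1182.73

Wage Tax: taxable = €10468.00 − 2×€520.00 = €9428.00
  €553.60 + 14.88% × (€9428.00 − €5200.00) = €553.60 + 14.88% × €4228.00 = €1182.73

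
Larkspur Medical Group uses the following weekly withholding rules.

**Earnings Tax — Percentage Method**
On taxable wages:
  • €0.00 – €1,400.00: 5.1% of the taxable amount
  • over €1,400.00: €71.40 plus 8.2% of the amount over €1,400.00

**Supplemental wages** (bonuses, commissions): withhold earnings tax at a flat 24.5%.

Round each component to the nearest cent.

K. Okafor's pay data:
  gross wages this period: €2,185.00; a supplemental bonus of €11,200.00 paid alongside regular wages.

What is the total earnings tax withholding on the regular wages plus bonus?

Earnings Tax: taxable = €2,185.00
  €71.40 + 8.2% × (€2,185.00 − €1,400.00) = €71.40 + 8.2% × €785.00 = €135.77
Supplemental (24.5% flat on bonus): 24.5% × €11,200.00 = €2,744.00
Total earnings tax: €135.77 + €2,744.00 = €2,879.77

€2,879.77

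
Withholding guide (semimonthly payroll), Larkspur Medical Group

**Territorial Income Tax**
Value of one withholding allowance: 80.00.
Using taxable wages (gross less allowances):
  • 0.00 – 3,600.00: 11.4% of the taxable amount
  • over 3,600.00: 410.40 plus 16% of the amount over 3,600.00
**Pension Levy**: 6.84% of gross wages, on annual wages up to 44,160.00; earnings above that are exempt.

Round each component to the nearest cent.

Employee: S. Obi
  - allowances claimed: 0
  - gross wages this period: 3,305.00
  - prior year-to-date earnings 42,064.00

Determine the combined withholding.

520.14

Territorial Income Tax: taxable = 3,305.00
  11.4% × 3,305.00 = 376.77
Pension Levy: cap 44,160.00 − YTD 42,064.00 = 2,096.00 subject; 6.84% × 2,096.00 = 143.37
Total: 376.77 + 143.37 = 520.14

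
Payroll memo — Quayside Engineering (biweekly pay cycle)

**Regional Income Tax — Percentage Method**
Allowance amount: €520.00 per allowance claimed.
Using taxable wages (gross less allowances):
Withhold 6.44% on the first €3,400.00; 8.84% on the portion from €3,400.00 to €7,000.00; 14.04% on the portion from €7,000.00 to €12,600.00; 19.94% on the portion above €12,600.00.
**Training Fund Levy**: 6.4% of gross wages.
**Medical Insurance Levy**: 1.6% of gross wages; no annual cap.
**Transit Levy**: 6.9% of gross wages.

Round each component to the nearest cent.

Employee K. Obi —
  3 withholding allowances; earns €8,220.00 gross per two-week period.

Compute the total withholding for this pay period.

€1,731.92

Regional Income Tax: taxable = €8,220.00 − 3×€520.00 = €6,660.00
  €218.96 + 8.84% × (€6,660.00 − €3,400.00) = €218.96 + 8.84% × €3,260.00 = €507.14
Training Fund Levy: 6.4% × €8,220.00 = €526.08
Medical Insurance Levy: 1.6% × €8,220.00 = €131.52
Transit Levy: 6.9% × €8,220.00 = €567.18
Total: €507.14 + €526.08 + €131.52 + €567.18 = €1,731.92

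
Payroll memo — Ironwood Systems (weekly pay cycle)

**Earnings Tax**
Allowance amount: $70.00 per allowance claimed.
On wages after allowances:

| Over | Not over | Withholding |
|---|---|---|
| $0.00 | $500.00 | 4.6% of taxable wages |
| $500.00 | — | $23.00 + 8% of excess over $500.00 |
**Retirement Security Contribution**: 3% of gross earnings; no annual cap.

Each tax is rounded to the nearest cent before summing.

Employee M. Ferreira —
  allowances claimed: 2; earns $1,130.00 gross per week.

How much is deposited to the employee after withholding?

Earnings Tax: taxable = $1,130.00 − 2×$70.00 = $990.00
  $23.00 + 8% × ($990.00 − $500.00) = $23.00 + 8% × $490.00 = $62.20
Retirement Security Contribution: 3% × $1,130.00 = $33.90
Total withheld: $62.20 + $33.90 = $96.10
Net pay: $1,130.00 − $96.10 = $1,033.90

$1,033.90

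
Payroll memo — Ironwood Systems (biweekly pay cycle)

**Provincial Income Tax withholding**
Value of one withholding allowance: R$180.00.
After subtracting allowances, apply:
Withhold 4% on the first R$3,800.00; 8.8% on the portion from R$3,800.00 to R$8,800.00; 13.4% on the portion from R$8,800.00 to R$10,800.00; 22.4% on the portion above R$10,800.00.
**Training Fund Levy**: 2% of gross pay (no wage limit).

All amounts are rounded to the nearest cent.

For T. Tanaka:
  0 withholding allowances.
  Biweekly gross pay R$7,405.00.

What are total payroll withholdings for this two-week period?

R$617.34

Provincial Income Tax: taxable = R$7,405.00
  R$152.00 + 8.8% × (R$7,405.00 − R$3,800.00) = R$152.00 + 8.8% × R$3,605.00 = R$469.24
Training Fund Levy: 2% × R$7,405.00 = R$148.10
Total: R$469.24 + R$148.10 = R$617.34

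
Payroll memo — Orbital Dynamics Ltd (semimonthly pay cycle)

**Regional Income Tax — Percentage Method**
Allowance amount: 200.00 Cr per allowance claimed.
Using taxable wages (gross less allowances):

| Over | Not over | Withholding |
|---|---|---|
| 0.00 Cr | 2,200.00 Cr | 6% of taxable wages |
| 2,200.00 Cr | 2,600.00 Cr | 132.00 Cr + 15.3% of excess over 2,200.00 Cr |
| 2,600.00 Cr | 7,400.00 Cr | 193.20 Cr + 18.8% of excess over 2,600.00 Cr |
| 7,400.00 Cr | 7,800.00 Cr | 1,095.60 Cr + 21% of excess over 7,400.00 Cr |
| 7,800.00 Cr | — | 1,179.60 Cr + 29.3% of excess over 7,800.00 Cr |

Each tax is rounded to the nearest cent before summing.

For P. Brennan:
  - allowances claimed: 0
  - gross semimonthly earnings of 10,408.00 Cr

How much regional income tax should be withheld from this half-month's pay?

Regional Income Tax: taxable = 10,408.00 Cr
  1,179.60 Cr + 29.3% × (10,408.00 Cr − 7,800.00 Cr) = 1,179.60 Cr + 29.3% × 2,608.00 Cr = 1,943.74 Cr

1,943.74 Cr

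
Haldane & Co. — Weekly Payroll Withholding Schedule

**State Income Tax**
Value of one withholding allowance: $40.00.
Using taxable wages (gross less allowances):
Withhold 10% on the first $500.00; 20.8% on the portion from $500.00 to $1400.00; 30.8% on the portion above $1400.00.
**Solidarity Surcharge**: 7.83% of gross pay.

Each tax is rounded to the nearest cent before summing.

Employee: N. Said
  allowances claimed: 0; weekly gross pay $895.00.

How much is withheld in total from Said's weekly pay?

State Income Tax: taxable = $895.00
  $50.00 + 20.8% × ($895.00 − $500.00) = $50.00 + 20.8% × $395.00 = $132.16
Solidarity Surcharge: 7.83% × $895.00 = $70.08
Total: $132.16 + $70.08 = $202.24

$202.24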